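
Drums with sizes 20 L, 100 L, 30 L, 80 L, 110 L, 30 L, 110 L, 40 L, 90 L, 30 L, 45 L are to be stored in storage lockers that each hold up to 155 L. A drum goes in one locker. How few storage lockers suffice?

Total = 110 + 110 + 100 + 90 + 80 + 45 + 40 + 30 + 30 + 30 + 20 = 685 L.
Lower bound: ⌈685/155⌉ = 5 storage lockers.
A packing using 5 storage lockers:
  locker 1: 110 + 45 = 155
  locker 2: 110 + 40 = 150
  locker 3: 100 + 30 + 20 = 150
  locker 4: 90 + 30 + 30 = 150
  locker 5: 80 = 80
This matches the lower bound, so 5 is optimal.

5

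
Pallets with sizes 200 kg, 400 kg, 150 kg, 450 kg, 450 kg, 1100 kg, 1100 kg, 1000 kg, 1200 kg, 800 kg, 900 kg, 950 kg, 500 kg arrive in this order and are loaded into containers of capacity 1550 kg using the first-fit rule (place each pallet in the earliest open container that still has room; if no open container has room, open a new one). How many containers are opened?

  200 → container 1 (new)  [load 200/1550]
  400 → container 1  [load 600/1550]
  150 → container 1  [load 750/1550]
  450 → container 1  [load 1200/1550]
  450 → container 2 (new)  [load 450/1550]
  1100 → container 2  [load 1550/1550]
  1100 → container 3 (new)  [load 1100/1550]
  1000 → container 4 (new)  [load 1000/1550]
  1200 → container 5 (new)  [load 1200/1550]
  800 → container 6 (new)  [load 800/1550]
  900 → container 7 (new)  [load 900/1550]
  950 → container 8 (new)  [load 950/1550]
  500 → container 4  [load 1500/1550]
8 containers opened.

8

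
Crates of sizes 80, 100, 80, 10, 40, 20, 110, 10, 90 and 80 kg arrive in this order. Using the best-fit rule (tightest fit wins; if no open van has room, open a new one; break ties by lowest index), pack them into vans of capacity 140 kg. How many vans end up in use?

6

  80 → van 1 (new)  [load 80/140]
  100 → van 2 (new)  [load 100/140]
  80 → van 3 (new)  [load 80/140]
  10 → van 2  [load 110/140]
  40 → van 1  [load 120/140]
  20 → van 1  [load 140/140]
  110 → van 4 (new)  [load 110/140]
  10 → van 2  [load 120/140]
  90 → van 5 (new)  [load 90/140]
  80 → van 6 (new)  [load 80/140]
6 vans opened.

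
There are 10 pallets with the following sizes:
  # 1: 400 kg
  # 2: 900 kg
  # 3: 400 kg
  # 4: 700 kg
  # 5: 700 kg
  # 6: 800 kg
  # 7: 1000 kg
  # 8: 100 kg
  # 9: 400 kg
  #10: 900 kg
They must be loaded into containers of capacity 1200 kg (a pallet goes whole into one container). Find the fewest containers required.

Total = 1000 + 900 + 900 + 800 + 700 + 700 + 400 + 400 + 400 + 100 = 6300 kg.
Lower bound: ⌈6300/1200⌉ = 6 containers.
A packing using 6 containers:
  container 1: 1000 + 100 = 1100
  container 2: 900 = 900
  container 3: 900 = 900
  container 4: 800 + 400 = 1200
  container 5: 700 + 400 = 1100
  container 6: 700 + 400 = 1100
This matches the lower bound, so 6 is optimal.

6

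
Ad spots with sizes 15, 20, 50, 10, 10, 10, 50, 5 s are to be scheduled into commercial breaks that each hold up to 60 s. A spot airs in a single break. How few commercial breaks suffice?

Total = 50 + 50 + 20 + 15 + 10 + 10 + 10 + 5 = 170 s.
Lower bound: ⌈170/60⌉ = 3 commercial breaks.
A packing using 3 commercial breaks:
  break 1: 50 + 10 = 60
  break 2: 50 + 10 = 60
  break 3: 20 + 15 + 10 + 5 = 50
This matches the lower bound, so 3 is optimal.

3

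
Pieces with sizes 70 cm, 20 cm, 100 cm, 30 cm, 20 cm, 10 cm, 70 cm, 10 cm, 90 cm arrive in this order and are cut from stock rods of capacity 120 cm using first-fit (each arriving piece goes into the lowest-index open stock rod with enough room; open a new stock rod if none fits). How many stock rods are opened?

4

  70 → stock rod 1 (new)  [load 70/120]
  20 → stock rod 1  [load 90/120]
  100 → stock rod 2 (new)  [load 100/120]
  30 → stock rod 1  [load 120/120]
  20 → stock rod 2  [load 120/120]
  10 → stock rod 3 (new)  [load 10/120]
  70 → stock rod 3  [load 80/120]
  10 → stock rod 3  [load 90/120]
  90 → stock rod 4 (new)  [load 90/120]
4 stock rods opened.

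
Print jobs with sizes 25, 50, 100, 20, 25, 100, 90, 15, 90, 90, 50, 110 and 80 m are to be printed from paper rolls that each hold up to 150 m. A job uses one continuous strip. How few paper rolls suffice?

7

Total = 110 + 100 + 100 + 90 + 90 + 90 + 80 + 50 + 50 + 25 + 25 + 20 + 15 = 845 m.
Lower bound: ⌈845/150⌉ = 6 paper rolls.
Also, 7 print jobs each exceed 75 m, and no two of those can share a roll, so at least 7 paper rolls are needed.
A packing using 7 paper rolls:
  roll 1: 110 + 25 + 15 = 150
  roll 2: 100 + 50 = 150
  roll 3: 100 + 50 = 150
  roll 4: 90 + 25 + 20 = 135
  roll 5: 90 = 90
  roll 6: 90 = 90
  roll 7: 80 = 80
This matches the lower bound, so 7 is optimal.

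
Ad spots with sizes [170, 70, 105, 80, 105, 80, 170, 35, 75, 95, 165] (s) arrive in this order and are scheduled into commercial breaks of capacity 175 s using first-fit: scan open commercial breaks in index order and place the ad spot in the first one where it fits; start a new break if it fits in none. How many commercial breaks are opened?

7

  170 → break 1 (new)  [load 170/175]
  70 → break 2 (new)  [load 70/175]
  105 → break 2  [load 175/175]
  80 → break 3 (new)  [load 80/175]
  105 → break 4 (new)  [load 105/175]
  80 → break 3  [load 160/175]
  170 → break 5 (new)  [load 170/175]
  35 → break 4  [load 140/175]
  75 → break 6 (new)  [load 75/175]
  95 → break 6  [load 170/175]
  165 → break 7 (new)  [load 165/175]
7 commercial breaks opened.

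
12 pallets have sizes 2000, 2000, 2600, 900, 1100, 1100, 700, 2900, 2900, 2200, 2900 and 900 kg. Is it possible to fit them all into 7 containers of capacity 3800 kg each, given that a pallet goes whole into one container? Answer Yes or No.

A valid assignment using 7 containers:
  container 1: 2900 + 900 = 3800
  container 2: 2900 + 900 = 3800
  container 3: 2900 + 700 = 3600
  container 4: 2600 + 1100 = 3700
  container 5: 2200 + 1100 = 3300
  container 6: 2000 = 2000
  container 7: 2000 = 2000
Every load is within 3800 kg, so 7 containers suffice.

Yes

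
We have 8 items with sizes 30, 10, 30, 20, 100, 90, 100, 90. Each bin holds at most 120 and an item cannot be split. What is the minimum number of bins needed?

4

Total = 100 + 100 + 90 + 90 + 30 + 30 + 20 + 10 = 470.
Lower bound: ⌈470/120⌉ = 4 bins.
A packing using 4 bins:
  bin 1: 100 + 20 = 120
  bin 2: 100 + 10 = 110
  bin 3: 90 + 30 = 120
  bin 4: 90 + 30 = 120
This matches the lower bound, so 4 is optimal.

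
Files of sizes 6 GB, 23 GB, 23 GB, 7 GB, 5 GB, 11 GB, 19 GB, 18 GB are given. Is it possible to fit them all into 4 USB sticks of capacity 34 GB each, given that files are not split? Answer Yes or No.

A valid assignment using 4 USB sticks:
  USB stick 1: 23 + 11 = 34
  USB stick 2: 23 + 7 = 30
  USB stick 3: 19 + 6 + 5 = 30
  USB stick 4: 18 = 18
Every load is within 34 GB, so 4 USB sticks suffice.

Yes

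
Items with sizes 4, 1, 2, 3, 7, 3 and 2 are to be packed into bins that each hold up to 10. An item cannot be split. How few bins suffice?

Total = 7 + 4 + 3 + 3 + 2 + 2 + 1 = 22.
Lower bound: ⌈22/10⌉ = 3 bins.
A packing using 3 bins:
  bin 1: 7 + 3 = 10
  bin 2: 4 + 3 + 2 + 1 = 10
  bin 3: 2 = 2
This matches the lower bound, so 3 is optimal.

3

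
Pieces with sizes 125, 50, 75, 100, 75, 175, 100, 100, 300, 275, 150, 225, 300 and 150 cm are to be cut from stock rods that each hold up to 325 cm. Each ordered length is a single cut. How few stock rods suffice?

Total = 300 + 300 + 275 + 225 + 175 + 150 + 150 + 125 + 100 + 100 + 100 + 75 + 75 + 50 = 2200 cm.
Lower bound: ⌈2200/325⌉ = 7 stock rods.
A packing using 7 stock rods:
  stock rod 1: 300 = 300
  stock rod 2: 300 = 300
  stock rod 3: 275 + 50 = 325
  stock rod 4: 225 + 100 = 325
  stock rod 5: 175 + 150 = 325
  stock rod 6: 150 + 100 + 75 = 325
  stock rod 7: 125 + 100 + 75 = 300
This matches the lower bound, so 7 is optimal.

7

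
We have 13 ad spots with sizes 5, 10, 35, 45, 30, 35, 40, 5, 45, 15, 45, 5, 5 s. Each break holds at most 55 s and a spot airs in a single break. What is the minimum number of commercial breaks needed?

7

Total = 45 + 45 + 45 + 40 + 35 + 35 + 30 + 15 + 10 + 5 + 5 + 5 + 5 = 320 s.
Lower bound: ⌈320/55⌉ = 6 commercial breaks.
Also, 7 ad spots each exceed 55/2 s, and no two of those can share a break, so at least 7 commercial breaks are needed.
A packing using 7 commercial breaks:
  break 1: 45 + 10 = 55
  break 2: 45 + 5 + 5 = 55
  break 3: 45 + 5 + 5 = 55
  break 4: 40 + 15 = 55
  break 5: 35 = 35
  break 6: 35 = 35
  break 7: 30 = 30
This matches the lower bound, so 7 is optimal.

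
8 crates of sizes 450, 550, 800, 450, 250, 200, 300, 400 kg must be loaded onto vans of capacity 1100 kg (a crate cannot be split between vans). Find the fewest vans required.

4

Total = 800 + 550 + 450 + 450 + 400 + 300 + 250 + 200 = 3400 kg.
Lower bound: ⌈3400/1100⌉ = 4 vans.
A packing using 4 vans:
  van 1: 800 + 300 = 1100
  van 2: 550 + 450 = 1000
  van 3: 450 + 400 + 250 = 1100
  van 4: 200 = 200
This matches the lower bound, so 4 is optimal.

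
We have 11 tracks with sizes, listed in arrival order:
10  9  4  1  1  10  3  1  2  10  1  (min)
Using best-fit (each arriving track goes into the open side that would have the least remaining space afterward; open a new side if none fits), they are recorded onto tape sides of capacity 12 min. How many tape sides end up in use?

5

  10 → side 1 (new)  [load 10/12]
  9 → side 2 (new)  [load 9/12]
  4 → side 3 (new)  [load 4/12]
  1 → side 1  [load 11/12]
  1 → side 1  [load 12/12]
  10 → side 4 (new)  [load 10/12]
  3 → side 2  [load 12/12]
  1 → side 4  [load 11/12]
  2 → side 3  [load 6/12]
  10 → side 5 (new)  [load 10/12]
  1 → side 4  [load 12/12]
5 tape sides opened.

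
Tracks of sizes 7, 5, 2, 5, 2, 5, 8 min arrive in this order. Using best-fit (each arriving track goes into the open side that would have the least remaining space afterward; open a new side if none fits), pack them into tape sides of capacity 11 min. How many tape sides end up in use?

  7 → side 1 (new)  [load 7/11]
  5 → side 2 (new)  [load 5/11]
  2 → side 1  [load 9/11]
  5 → side 2  [load 10/11]
  2 → side 1  [load 11/11]
  5 → side 3 (new)  [load 5/11]
  8 → side 4 (new)  [load 8/11]
4 tape sides opened.

4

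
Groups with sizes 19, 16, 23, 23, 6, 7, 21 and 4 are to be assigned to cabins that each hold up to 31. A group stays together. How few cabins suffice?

Total = 23 + 23 + 21 + 19 + 16 + 7 + 6 + 4 = 119.
Lower bound: ⌈119/31⌉ = 4 cabins.
Also, 5 groups each exceed 31/2, and no two of those can share a cabin, so at least 5 cabins are needed.
A packing using 5 cabins:
  cabin 1: 23 + 7 = 30
  cabin 2: 23 + 6 = 29
  cabin 3: 21 + 4 = 25
  cabin 4: 19 = 19
  cabin 5: 16 = 16
This matches the lower bound, so 5 is optimal.

5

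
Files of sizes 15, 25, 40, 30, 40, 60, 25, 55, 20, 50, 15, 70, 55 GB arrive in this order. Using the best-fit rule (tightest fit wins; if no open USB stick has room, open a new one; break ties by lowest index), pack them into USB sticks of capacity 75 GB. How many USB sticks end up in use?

8

  15 → USB stick 1 (new)  [load 15/75]
  25 → USB stick 1  [load 40/75]
  40 → USB stick 2 (new)  [load 40/75]
  30 → USB stick 1  [load 70/75]
  40 → USB stick 3 (new)  [load 40/75]
  60 → USB stick 4 (new)  [load 60/75]
  25 → USB stick 2  [load 65/75]
  55 → USB stick 5 (new)  [load 55/75]
  20 → USB stick 5  [load 75/75]
  50 → USB stick 6 (new)  [load 50/75]
  15 → USB stick 4  [load 75/75]
  70 → USB stick 7 (new)  [load 70/75]
  55 → USB stick 8 (new)  [load 55/75]
8 USB sticks opened.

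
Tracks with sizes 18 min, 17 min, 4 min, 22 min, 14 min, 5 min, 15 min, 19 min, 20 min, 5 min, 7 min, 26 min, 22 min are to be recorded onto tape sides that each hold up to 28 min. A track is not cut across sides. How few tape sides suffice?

Total = 26 + 22 + 22 + 20 + 19 + 18 + 17 + 15 + 14 + 7 + 5 + 5 + 4 = 194 min.
Lower bound: ⌈194/28⌉ = 7 tape sides.
Also, 8 tracks each exceed 14 min, and no two of those can share a side, so at least 8 tape sides are needed.
A packing using 9 tape sides:
  side 1: 26 = 26
  side 2: 22 + 5 = 27
  side 3: 22 + 5 = 27
  side 4: 20 + 7 = 27
  side 5: 19 + 4 = 23
  side 6: 18 = 18
  side 7: 17 = 17
  side 8: 15 = 15
  side 9: 14 = 14
No arrangement into 8 tape sides stays within capacity, so 9 is optimal.

9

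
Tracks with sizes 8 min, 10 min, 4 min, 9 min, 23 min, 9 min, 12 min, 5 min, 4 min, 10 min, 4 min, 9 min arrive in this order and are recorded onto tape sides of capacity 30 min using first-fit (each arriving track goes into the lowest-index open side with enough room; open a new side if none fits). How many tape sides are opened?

  8 → side 1 (new)  [load 8/30]
  10 → side 1  [load 18/30]
  4 → side 1  [load 22/30]
  9 → side 2 (new)  [load 9/30]
  23 → side 3 (new)  [load 23/30]
  9 → side 2  [load 18/30]
  12 → side 2  [load 30/30]
  5 → side 1  [load 27/30]
  4 → side 3  [load 27/30]
  10 → side 4 (new)  [load 10/30]
  4 → side 4  [load 14/30]
  9 → side 4  [load 23/30]
4 tape sides opened.

4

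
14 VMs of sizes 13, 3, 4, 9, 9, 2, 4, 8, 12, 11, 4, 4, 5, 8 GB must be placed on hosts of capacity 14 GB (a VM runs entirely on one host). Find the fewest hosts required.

8

Total = 13 + 12 + 11 + 9 + 9 + 8 + 8 + 5 + 4 + 4 + 4 + 4 + 3 + 2 = 96 GB.
Lower bound: ⌈96/14⌉ = 7 hosts.
A packing using 8 hosts:
  host 1: 13 = 13
  host 2: 12 + 2 = 14
  host 3: 11 + 3 = 14
  host 4: 9 + 5 = 14
  host 5: 9 + 4 = 13
  host 6: 8 + 4 = 12
  host 7: 8 + 4 = 12
  host 8: 4 = 4
No arrangement into 7 hosts stays within capacity, so 8 is optimal.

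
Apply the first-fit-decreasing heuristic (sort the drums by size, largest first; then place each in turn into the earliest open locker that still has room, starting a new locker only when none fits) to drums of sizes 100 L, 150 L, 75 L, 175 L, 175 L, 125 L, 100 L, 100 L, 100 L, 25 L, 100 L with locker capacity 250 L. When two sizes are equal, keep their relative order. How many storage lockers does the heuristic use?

Sorted descending: 175, 175, 150, 125, 100, 100, 100, 100, 100, 75, 25.
  175 → locker 1 (new)  [load 175/250]
  175 → locker 2 (new)  [load 175/250]
  150 → locker 3 (new)  [load 150/250]
  125 → locker 4 (new)  [load 125/250]
  100 → locker 3  [load 250/250]
  100 → locker 4  [load 225/250]
  100 → locker 5 (new)  [load 100/250]
  100 → locker 5  [load 200/250]
  100 → locker 6 (new)  [load 100/250]
  75 → locker 1  [load 250/250]
  25 → locker 2  [load 200/250]
6 storage lockers opened.

6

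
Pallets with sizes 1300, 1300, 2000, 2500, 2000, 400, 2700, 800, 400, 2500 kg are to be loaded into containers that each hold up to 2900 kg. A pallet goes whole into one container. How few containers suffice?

6

Total = 2700 + 2500 + 2500 + 2000 + 2000 + 1300 + 1300 + 800 + 400 + 400 = 15900 kg.
Lower bound: ⌈15900/2900⌉ = 6 containers.
A packing using 6 containers:
  container 1: 2700 = 2700
  container 2: 2500 + 400 = 2900
  container 3: 2500 + 400 = 2900
  container 4: 2000 + 800 = 2800
  container 5: 2000 = 2000
  container 6: 1300 + 1300 = 2600
This matches the lower bound, so 6 is optimal.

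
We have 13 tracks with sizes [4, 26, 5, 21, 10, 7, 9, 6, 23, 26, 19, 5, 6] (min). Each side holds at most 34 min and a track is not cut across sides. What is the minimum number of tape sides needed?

5

Total = 26 + 26 + 23 + 21 + 19 + 10 + 9 + 7 + 6 + 6 + 5 + 5 + 4 = 167 min.
Lower bound: ⌈167/34⌉ = 5 tape sides.
A packing using 5 tape sides:
  side 1: 26 + 7 = 33
  side 2: 26 + 6 = 32
  side 3: 23 + 6 + 5 = 34
  side 4: 21 + 9 + 4 = 34
  side 5: 19 + 10 + 5 = 34
This matches the lower bound, so 5 is optimal.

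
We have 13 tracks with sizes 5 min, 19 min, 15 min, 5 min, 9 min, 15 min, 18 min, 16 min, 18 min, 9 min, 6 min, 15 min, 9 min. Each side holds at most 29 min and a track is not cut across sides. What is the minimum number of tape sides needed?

7

Total = 19 + 18 + 18 + 16 + 15 + 15 + 15 + 9 + 9 + 9 + 6 + 5 + 5 = 159 min.
Lower bound: ⌈159/29⌉ = 6 tape sides.
Also, 7 tracks each exceed 29/2 min, and no two of those can share a side, so at least 7 tape sides are needed.
A packing using 7 tape sides:
  side 1: 19 + 9 = 28
  side 2: 18 + 9 = 27
  side 3: 18 + 9 = 27
  side 4: 16 + 6 + 5 = 27
  side 5: 15 + 5 = 20
  side 6: 15 = 15
  side 7: 15 = 15
This matches the lower bound, so 7 is optimal.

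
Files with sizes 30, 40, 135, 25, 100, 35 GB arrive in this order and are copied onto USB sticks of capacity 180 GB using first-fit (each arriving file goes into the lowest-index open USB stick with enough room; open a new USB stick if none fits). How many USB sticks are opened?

3

  30 → USB stick 1 (new)  [load 30/180]
  40 → USB stick 1  [load 70/180]
  135 → USB stick 2 (new)  [load 135/180]
  25 → USB stick 1  [load 95/180]
  100 → USB stick 3 (new)  [load 100/180]
  35 → USB stick 1  [load 130/180]
3 USB sticks opened.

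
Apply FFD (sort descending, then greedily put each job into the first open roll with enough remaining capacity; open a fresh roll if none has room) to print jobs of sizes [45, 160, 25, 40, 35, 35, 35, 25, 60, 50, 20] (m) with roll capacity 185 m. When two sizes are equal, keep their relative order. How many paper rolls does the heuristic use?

3

Sorted descending: 160, 60, 50, 45, 40, 35, 35, 35, 25, 25, 20.
  160 → roll 1 (new)  [load 160/185]
  60 → roll 2 (new)  [load 60/185]
  50 → roll 2  [load 110/185]
  45 → roll 2  [load 155/185]
  40 → roll 3 (new)  [load 40/185]
  35 → roll 3  [load 75/185]
  35 → roll 3  [load 110/185]
  35 → roll 3  [load 145/185]
  25 → roll 1  [load 185/185]
  25 → roll 2  [load 180/185]
  20 → roll 3  [load 165/185]
3 paper rolls opened.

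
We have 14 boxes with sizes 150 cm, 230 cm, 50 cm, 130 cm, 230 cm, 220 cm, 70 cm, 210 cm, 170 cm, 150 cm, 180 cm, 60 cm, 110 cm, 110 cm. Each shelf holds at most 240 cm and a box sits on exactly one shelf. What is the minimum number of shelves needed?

10

Total = 230 + 230 + 220 + 210 + 180 + 170 + 150 + 150 + 130 + 110 + 110 + 70 + 60 + 50 = 2070 cm.
Lower bound: ⌈2070/240⌉ = 9 shelves.
A packing using 10 shelves:
  shelf 1: 230 = 230
  shelf 2: 230 = 230
  shelf 3: 220 = 220
  shelf 4: 210 = 210
  shelf 5: 180 + 60 = 240
  shelf 6: 170 + 70 = 240
  shelf 7: 150 + 50 = 200
  shelf 8: 150 = 150
  shelf 9: 130 + 110 = 240
  shelf 10: 110 = 110
No arrangement into 9 shelves stays within capacity, so 10 is optimal.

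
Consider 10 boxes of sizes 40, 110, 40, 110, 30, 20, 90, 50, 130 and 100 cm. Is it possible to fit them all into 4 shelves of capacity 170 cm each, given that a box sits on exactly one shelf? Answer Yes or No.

No

Total = 720 cm; ⌈720/170⌉ = 5.
At least 5 shelves are required, but only 4 are allowed.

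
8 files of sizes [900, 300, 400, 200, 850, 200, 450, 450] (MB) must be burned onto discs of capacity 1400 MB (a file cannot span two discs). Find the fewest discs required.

Total = 900 + 850 + 450 + 450 + 400 + 300 + 200 + 200 = 3750 MB.
Lower bound: ⌈3750/1400⌉ = 3 discs.
A packing using 3 discs:
  disc 1: 900 + 450 = 1350
  disc 2: 850 + 450 = 1300
  disc 3: 400 + 300 + 200 + 200 = 1100
This matches the lower bound, so 3 is optimal.

3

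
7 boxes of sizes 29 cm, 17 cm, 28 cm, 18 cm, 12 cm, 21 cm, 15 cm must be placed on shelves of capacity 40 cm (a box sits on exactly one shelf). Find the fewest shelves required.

4

Total = 29 + 28 + 21 + 18 + 17 + 15 + 12 = 140 cm.
Lower bound: ⌈140/40⌉ = 4 shelves.
A packing using 4 shelves:
  shelf 1: 29 = 29
  shelf 2: 28 + 12 = 40
  shelf 3: 21 + 18 = 39
  shelf 4: 17 + 15 = 32
This matches the lower bound, so 4 is optimal.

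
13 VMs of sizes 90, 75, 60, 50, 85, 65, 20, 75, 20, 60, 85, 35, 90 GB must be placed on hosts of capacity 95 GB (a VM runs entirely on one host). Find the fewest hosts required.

Total = 90 + 90 + 85 + 85 + 75 + 75 + 65 + 60 + 60 + 50 + 35 + 20 + 20 = 810 GB.
Lower bound: ⌈810/95⌉ = 9 hosts.
Also, 10 VMs each exceed 95/2 GB, and no two of those can share a host, so at least 10 hosts are needed.
A packing using 10 hosts:
  host 1: 90 = 90
  host 2: 90 = 90
  host 3: 85 = 85
  host 4: 85 = 85
  host 5: 75 + 20 = 95
  host 6: 75 + 20 = 95
  host 7: 65 = 65
  host 8: 60 + 35 = 95
  host 9: 60 = 60
  host 10: 50 = 50
This matches the lower bound, so 10 is optimal.

10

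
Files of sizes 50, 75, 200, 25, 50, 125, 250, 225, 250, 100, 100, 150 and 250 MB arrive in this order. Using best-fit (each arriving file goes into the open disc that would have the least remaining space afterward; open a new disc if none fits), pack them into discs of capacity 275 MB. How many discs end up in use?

8

  50 → disc 1 (new)  [load 50/275]
  75 → disc 1  [load 125/275]
  200 → disc 2 (new)  [load 200/275]
  25 → disc 2  [load 225/275]
  50 → disc 2  [load 275/275]
  125 → disc 1  [load 250/275]
  250 → disc 3 (new)  [load 250/275]
  225 → disc 4 (new)  [load 225/275]
  250 → disc 5 (new)  [load 250/275]
  100 → disc 6 (new)  [load 100/275]
  100 → disc 6  [load 200/275]
  150 → disc 7 (new)  [load 150/275]
  250 → disc 8 (new)  [load 250/275]
8 discs opened.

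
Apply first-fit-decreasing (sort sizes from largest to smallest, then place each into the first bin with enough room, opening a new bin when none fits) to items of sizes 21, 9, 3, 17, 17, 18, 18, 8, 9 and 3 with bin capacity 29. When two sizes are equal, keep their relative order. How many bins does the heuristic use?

5

Sorted descending: 21, 18, 18, 17, 17, 9, 9, 8, 3, 3.
  21 → bin 1 (new)  [load 21/29]
  18 → bin 2 (new)  [load 18/29]
  18 → bin 3 (new)  [load 18/29]
  17 → bin 4 (new)  [load 17/29]
  17 → bin 5 (new)  [load 17/29]
  9 → bin 2  [load 27/29]
  9 → bin 3  [load 27/29]
  8 → bin 1  [load 29/29]
  3 → bin 4  [load 20/29]
  3 → bin 4  [load 23/29]
5 bins opened.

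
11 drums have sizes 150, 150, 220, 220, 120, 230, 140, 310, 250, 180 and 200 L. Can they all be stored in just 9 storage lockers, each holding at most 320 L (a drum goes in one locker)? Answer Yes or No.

Yes

A valid assignment using 8 storage lockers:
  locker 1: 310 = 310
  locker 2: 250 = 250
  locker 3: 230 = 230
  locker 4: 220 = 220
  locker 5: 220 = 220
  locker 6: 200 + 120 = 320
  locker 7: 180 + 140 = 320
  locker 8: 150 + 150 = 300
That uses only 8 ≤ 9, so 9 storage lockers are enough.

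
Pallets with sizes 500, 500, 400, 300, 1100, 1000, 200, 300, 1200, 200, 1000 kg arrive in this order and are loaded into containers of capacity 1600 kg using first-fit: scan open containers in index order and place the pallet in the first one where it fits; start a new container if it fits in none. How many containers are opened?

  500 → container 1 (new)  [load 500/1600]
  500 → container 1  [load 1000/1600]
  400 → container 1  [load 1400/1600]
  300 → container 2 (new)  [load 300/1600]
  1100 → container 2  [load 1400/1600]
  1000 → container 3 (new)  [load 1000/1600]
  200 → container 1  [load 1600/1600]
  300 → container 3  [load 1300/1600]
  1200 → container 4 (new)  [load 1200/1600]
  200 → container 2  [load 1600/1600]
  1000 → container 5 (new)  [load 1000/1600]
5 containers opened.

5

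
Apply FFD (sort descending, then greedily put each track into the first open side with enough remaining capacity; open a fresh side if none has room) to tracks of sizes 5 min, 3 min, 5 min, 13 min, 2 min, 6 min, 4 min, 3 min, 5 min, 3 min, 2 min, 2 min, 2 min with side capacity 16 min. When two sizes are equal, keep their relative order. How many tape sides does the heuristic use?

Sorted descending: 13, 6, 5, 5, 5, 4, 3, 3, 3, 2, 2, 2, 2.
  13 → side 1 (new)  [load 13/16]
  6 → side 2 (new)  [load 6/16]
  5 → side 2  [load 11/16]
  5 → side 2  [load 16/16]
  5 → side 3 (new)  [load 5/16]
  4 → side 3  [load 9/16]
  3 → side 1  [load 16/16]
  3 → side 3  [load 12/16]
  3 → side 3  [load 15/16]
  2 → side 4 (new)  [load 2/16]
  2 → side 4  [load 4/16]
  2 → side 4  [load 6/16]
  2 → side 4  [load 8/16]
4 tape sides opened.

4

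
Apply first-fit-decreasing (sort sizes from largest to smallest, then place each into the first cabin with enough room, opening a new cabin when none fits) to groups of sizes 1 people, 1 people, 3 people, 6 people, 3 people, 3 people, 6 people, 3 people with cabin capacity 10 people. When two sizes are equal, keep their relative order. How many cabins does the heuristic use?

Sorted descending: 6, 6, 3, 3, 3, 3, 1, 1.
  6 → cabin 1 (new)  [load 6/10]
  6 → cabin 2 (new)  [load 6/10]
  3 → cabin 1  [load 9/10]
  3 → cabin 2  [load 9/10]
  3 → cabin 3 (new)  [load 3/10]
  3 → cabin 3  [load 6/10]
  1 → cabin 1  [load 10/10]
  1 → cabin 2  [load 10/10]
3 cabins opened.

3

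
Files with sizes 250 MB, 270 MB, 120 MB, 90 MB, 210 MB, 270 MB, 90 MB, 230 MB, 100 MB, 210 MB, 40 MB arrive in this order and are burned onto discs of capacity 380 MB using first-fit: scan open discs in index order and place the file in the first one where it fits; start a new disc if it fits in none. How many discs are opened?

  250 → disc 1 (new)  [load 250/380]
  270 → disc 2 (new)  [load 270/380]
  120 → disc 1  [load 370/380]
  90 → disc 2  [load 360/380]
  210 → disc 3 (new)  [load 210/380]
  270 → disc 4 (new)  [load 270/380]
  90 → disc 3  [load 300/380]
  230 → disc 5 (new)  [load 230/380]
  100 → disc 4  [load 370/380]
  210 → disc 6 (new)  [load 210/380]
  40 → disc 3  [load 340/380]
6 discs opened.

6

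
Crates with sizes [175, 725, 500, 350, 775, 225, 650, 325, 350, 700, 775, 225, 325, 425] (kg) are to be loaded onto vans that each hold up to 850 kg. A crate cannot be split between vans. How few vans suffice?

9

Total = 775 + 775 + 725 + 700 + 650 + 500 + 425 + 350 + 350 + 325 + 325 + 225 + 225 + 175 = 6525 kg.
Lower bound: ⌈6525/850⌉ = 8 vans.
A packing using 9 vans:
  van 1: 775 = 775
  van 2: 775 = 775
  van 3: 725 = 725
  van 4: 700 = 700
  van 5: 650 + 175 = 825
  van 6: 500 + 350 = 850
  van 7: 425 + 350 = 775
  van 8: 325 + 325 = 650
  van 9: 225 + 225 = 450
No arrangement into 8 vans stays within capacity, so 9 is optimal.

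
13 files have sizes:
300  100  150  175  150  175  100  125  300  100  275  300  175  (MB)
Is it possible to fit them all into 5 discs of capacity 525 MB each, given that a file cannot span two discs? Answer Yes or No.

A valid assignment using 5 discs:
  disc 1: 300 + 175 = 475
  disc 2: 300 + 175 = 475
  disc 3: 300 + 175 = 475
  disc 4: 275 + 150 + 100 = 525
  disc 5: 150 + 125 + 100 + 100 = 475
Every load is within 525 MB, so 5 discs suffice.

Yes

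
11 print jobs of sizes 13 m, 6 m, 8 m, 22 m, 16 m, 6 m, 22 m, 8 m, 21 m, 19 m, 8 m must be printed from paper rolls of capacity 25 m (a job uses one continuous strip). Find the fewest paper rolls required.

7

Total = 22 + 22 + 21 + 19 + 16 + 13 + 8 + 8 + 8 + 6 + 6 = 149 m.
Lower bound: ⌈149/25⌉ = 6 paper rolls.
A packing using 7 paper rolls:
  roll 1: 22 = 22
  roll 2: 22 = 22
  roll 3: 21 = 21
  roll 4: 19 + 6 = 25
  roll 5: 16 + 8 = 24
  roll 6: 13 + 8 = 21
  roll 7: 8 + 6 = 14
No arrangement into 6 paper rolls stays within capacity, so 7 is optimal.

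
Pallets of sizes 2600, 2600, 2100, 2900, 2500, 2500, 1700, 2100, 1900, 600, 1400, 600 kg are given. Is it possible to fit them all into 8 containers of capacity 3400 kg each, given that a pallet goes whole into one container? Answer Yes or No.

Total = 23500 kg; ⌈23500/3400⌉ = 7.
8 pallets each exceed half the capacity and cannot share a container, forcing at least 8 containers.
The bound of 8 does not rule out 8, but exhaustive search shows no assignment into 8 containers of capacity 3400 kg exists — the minimum is 9.

No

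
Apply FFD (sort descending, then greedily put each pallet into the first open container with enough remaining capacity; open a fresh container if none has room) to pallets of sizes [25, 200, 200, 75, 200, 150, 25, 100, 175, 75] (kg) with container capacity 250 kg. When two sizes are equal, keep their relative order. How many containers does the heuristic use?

6

Sorted descending: 200, 200, 200, 175, 150, 100, 75, 75, 25, 25.
  200 → container 1 (new)  [load 200/250]
  200 → container 2 (new)  [load 200/250]
  200 → container 3 (new)  [load 200/250]
  175 → container 4 (new)  [load 175/250]
  150 → container 5 (new)  [load 150/250]
  100 → container 5  [load 250/250]
  75 → container 4  [load 250/250]
  75 → container 6 (new)  [load 75/250]
  25 → container 1  [load 225/250]
  25 → container 1  [load 250/250]
6 containers opened.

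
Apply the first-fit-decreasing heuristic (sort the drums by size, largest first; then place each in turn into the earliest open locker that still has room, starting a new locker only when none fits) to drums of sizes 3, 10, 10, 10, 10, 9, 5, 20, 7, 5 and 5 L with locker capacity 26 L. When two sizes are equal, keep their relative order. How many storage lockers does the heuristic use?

Sorted descending: 20, 10, 10, 10, 10, 9, 7, 5, 5, 5, 3.
  20 → locker 1 (new)  [load 20/26]
  10 → locker 2 (new)  [load 10/26]
  10 → locker 2  [load 20/26]
  10 → locker 3 (new)  [load 10/26]
  10 → locker 3  [load 20/26]
  9 → locker 4 (new)  [load 9/26]
  7 → locker 4  [load 16/26]
  5 → locker 1  [load 25/26]
  5 → locker 2  [load 25/26]
  5 → locker 3  [load 25/26]
  3 → locker 4  [load 19/26]
4 storage lockers opened.

4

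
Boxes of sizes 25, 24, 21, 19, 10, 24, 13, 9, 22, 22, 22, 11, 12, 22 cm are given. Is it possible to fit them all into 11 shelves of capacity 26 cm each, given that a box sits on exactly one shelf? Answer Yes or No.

No

Total = 256 cm; ⌈256/26⌉ = 10.
The bound of 10 does not rule out 11, but exhaustive search shows no assignment into 11 shelves of capacity 26 cm exists — the minimum is 12.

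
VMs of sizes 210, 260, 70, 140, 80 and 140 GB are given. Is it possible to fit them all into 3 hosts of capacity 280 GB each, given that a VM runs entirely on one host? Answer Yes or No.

Total = 900 GB; ⌈900/280⌉ = 4.
At least 4 hosts are required, but only 3 are allowed.

No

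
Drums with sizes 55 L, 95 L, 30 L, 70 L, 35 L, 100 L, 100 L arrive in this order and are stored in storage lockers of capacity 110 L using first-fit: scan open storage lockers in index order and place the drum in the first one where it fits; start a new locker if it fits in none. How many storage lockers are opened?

5

  55 → locker 1 (new)  [load 55/110]
  95 → locker 2 (new)  [load 95/110]
  30 → locker 1  [load 85/110]
  70 → locker 3 (new)  [load 70/110]
  35 → locker 3  [load 105/110]
  100 → locker 4 (new)  [load 100/110]
  100 → locker 5 (new)  [load 100/110]
5 storage lockers opened.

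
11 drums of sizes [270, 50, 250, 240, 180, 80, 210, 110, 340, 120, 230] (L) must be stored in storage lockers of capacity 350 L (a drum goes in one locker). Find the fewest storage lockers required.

7

Total = 340 + 270 + 250 + 240 + 230 + 210 + 180 + 120 + 110 + 80 + 50 = 2080 L.
Lower bound: ⌈2080/350⌉ = 6 storage lockers.
Also, 7 drums each exceed 175 L, and no two of those can share a locker, so at least 7 storage lockers are needed.
A packing using 7 storage lockers:
  locker 1: 340 = 340
  locker 2: 270 + 80 = 350
  locker 3: 250 + 50 = 300
  locker 4: 240 + 110 = 350
  locker 5: 230 + 120 = 350
  locker 6: 210 = 210
  locker 7: 180 = 180
This matches the lower bound, so 7 is optimal.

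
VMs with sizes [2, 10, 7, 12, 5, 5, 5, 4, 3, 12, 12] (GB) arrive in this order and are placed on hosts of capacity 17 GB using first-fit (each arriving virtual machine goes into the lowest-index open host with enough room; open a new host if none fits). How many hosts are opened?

  2 → host 1 (new)  [load 2/17]
  10 → host 1  [load 12/17]
  7 → host 2 (new)  [load 7/17]
  12 → host 3 (new)  [load 12/17]
  5 → host 1  [load 17/17]
  5 → host 2  [load 12/17]
  5 → host 2  [load 17/17]
  4 → host 3  [load 16/17]
  3 → host 4 (new)  [load 3/17]
  12 → host 4  [load 15/17]
  12 → host 5 (new)  [load 12/17]
5 hosts opened.

5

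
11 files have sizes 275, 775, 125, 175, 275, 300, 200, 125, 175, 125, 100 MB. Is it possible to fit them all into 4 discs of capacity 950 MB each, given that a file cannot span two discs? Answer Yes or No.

Yes

A valid assignment using 3 discs:
  disc 1: 775 + 175 = 950
  disc 2: 300 + 275 + 275 + 100 = 950
  disc 3: 200 + 175 + 125 + 125 + 125 = 750
That uses only 3 ≤ 4, so 4 discs are enough.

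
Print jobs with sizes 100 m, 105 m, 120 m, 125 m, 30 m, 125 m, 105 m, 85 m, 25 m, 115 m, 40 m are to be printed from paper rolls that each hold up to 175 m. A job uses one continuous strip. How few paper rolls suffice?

Total = 125 + 125 + 120 + 115 + 105 + 105 + 100 + 85 + 40 + 30 + 25 = 975 m.
Lower bound: ⌈975/175⌉ = 6 paper rolls.
Also, 7 print jobs each exceed 175/2 m, and no two of those can share a roll, so at least 7 paper rolls are needed.
A packing using 8 paper rolls:
  roll 1: 125 + 40 = 165
  roll 2: 125 + 30 = 155
  roll 3: 120 + 25 = 145
  roll 4: 115 = 115
  roll 5: 105 = 105
  roll 6: 105 = 105
  roll 7: 100 = 100
  roll 8: 85 = 85
No arrangement into 7 paper rolls stays within capacity, so 8 is optimal.

8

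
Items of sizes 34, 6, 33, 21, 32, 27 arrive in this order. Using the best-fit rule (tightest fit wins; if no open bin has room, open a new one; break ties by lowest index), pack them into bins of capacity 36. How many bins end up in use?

  34 → bin 1 (new)  [load 34/36]
  6 → bin 2 (new)  [load 6/36]
  33 → bin 3 (new)  [load 33/36]
  21 → bin 2  [load 27/36]
  32 → bin 4 (new)  [load 32/36]
  27 → bin 5 (new)  [load 27/36]
5 bins opened.

5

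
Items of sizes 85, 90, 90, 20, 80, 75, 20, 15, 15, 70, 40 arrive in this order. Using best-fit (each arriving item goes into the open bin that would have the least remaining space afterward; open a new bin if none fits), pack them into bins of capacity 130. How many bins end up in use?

6

  85 → bin 1 (new)  [load 85/130]
  90 → bin 2 (new)  [load 90/130]
  90 → bin 3 (new)  [load 90/130]
  20 → bin 2  [load 110/130]
  80 → bin 4 (new)  [load 80/130]
  75 → bin 5 (new)  [load 75/130]
  20 → bin 2  [load 130/130]
  15 → bin 3  [load 105/130]
  15 → bin 3  [load 120/130]
  70 → bin 6 (new)  [load 70/130]
  40 → bin 1  [load 125/130]
6 bins opened.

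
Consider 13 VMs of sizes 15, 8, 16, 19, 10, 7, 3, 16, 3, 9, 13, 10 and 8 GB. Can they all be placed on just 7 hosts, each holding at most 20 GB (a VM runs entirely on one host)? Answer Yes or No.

No

Total = 137 GB; ⌈137/20⌉ = 7.
The bound of 7 does not rule out 7, but exhaustive search shows no assignment into 7 hosts of capacity 20 GB exists — the minimum is 8.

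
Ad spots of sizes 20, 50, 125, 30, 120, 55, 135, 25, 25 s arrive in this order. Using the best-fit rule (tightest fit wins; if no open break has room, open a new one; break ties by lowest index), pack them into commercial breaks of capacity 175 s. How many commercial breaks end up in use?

  20 → break 1 (new)  [load 20/175]
  50 → break 1  [load 70/175]
  125 → break 2 (new)  [load 125/175]
  30 → break 2  [load 155/175]
  120 → break 3 (new)  [load 120/175]
  55 → break 3  [load 175/175]
  135 → break 4 (new)  [load 135/175]
  25 → break 4  [load 160/175]
  25 → break 1  [load 95/175]
4 commercial breaks opened.

4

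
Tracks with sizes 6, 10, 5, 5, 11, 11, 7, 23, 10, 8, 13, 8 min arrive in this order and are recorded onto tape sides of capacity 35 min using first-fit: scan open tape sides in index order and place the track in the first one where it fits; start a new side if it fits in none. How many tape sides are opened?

4

  6 → side 1 (new)  [load 6/35]
  10 → side 1  [load 16/35]
  5 → side 1  [load 21/35]
  5 → side 1  [load 26/35]
  11 → side 2 (new)  [load 11/35]
  11 → side 2  [load 22/35]
  7 → side 1  [load 33/35]
  23 → side 3 (new)  [load 23/35]
  10 → side 2  [load 32/35]
  8 → side 3  [load 31/35]
  13 → side 4 (new)  [load 13/35]
  8 → side 4  [load 21/35]
4 tape sides opened.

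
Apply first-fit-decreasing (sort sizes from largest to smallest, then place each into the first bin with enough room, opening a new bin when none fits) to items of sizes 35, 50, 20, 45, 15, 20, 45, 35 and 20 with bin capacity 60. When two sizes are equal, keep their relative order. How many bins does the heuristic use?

6

Sorted descending: 50, 45, 45, 35, 35, 20, 20, 20, 15.
  50 → bin 1 (new)  [load 50/60]
  45 → bin 2 (new)  [load 45/60]
  45 → bin 3 (new)  [load 45/60]
  35 → bin 4 (new)  [load 35/60]
  35 → bin 5 (new)  [load 35/60]
  20 → bin 4  [load 55/60]
  20 → bin 5  [load 55/60]
  20 → bin 6 (new)  [load 20/60]
  15 → bin 2  [load 60/60]
6 bins opened.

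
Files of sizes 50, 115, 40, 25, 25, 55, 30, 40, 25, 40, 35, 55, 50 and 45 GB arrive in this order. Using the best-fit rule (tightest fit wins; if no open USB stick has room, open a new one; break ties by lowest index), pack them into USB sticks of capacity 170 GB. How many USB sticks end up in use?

4

  50 → USB stick 1 (new)  [load 50/170]
  115 → USB stick 1  [load 165/170]
  40 → USB stick 2 (new)  [load 40/170]
  25 → USB stick 2  [load 65/170]
  25 → USB stick 2  [load 90/170]
  55 → USB stick 2  [load 145/170]
  30 → USB stick 3 (new)  [load 30/170]
  40 → USB stick 3  [load 70/170]
  25 → USB stick 2  [load 170/170]
  40 → USB stick 3  [load 110/170]
  35 → USB stick 3  [load 145/170]
  55 → USB stick 4 (new)  [load 55/170]
  50 → USB stick 4  [load 105/170]
  45 → USB stick 4  [load 150/170]
4 USB sticks opened.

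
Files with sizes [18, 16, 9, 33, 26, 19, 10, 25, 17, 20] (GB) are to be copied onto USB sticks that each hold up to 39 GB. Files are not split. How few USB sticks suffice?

6

Total = 33 + 26 + 25 + 20 + 19 + 18 + 17 + 16 + 10 + 9 = 193 GB.
Lower bound: ⌈193/39⌉ = 5 USB sticks.
A packing using 6 USB sticks:
  USB stick 1: 33 = 33
  USB stick 2: 26 + 10 = 36
  USB stick 3: 25 + 9 = 34
  USB stick 4: 20 + 19 = 39
  USB stick 5: 18 + 17 = 35
  USB stick 6: 16 = 16
No arrangement into 5 USB sticks stays within capacity, so 6 is optimal.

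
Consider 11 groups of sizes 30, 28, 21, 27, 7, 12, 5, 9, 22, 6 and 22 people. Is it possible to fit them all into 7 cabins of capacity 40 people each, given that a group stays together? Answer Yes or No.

A valid assignment using 6 cabins:
  cabin 1: 30 + 9 = 39
  cabin 2: 28 + 12 = 40
  cabin 3: 27 + 7 + 6 = 40
  cabin 4: 22 + 5 = 27
  cabin 5: 22 = 22
  cabin 6: 21 = 21
That uses only 6 ≤ 7, so 7 cabins are enough.

Yes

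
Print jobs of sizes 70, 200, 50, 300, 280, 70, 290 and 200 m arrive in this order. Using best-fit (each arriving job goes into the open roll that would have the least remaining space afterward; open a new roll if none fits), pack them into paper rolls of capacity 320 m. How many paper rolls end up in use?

  70 → roll 1 (new)  [load 70/320]
  200 → roll 1  [load 270/320]
  50 → roll 1  [load 320/320]
  300 → roll 2 (new)  [load 300/320]
  280 → roll 3 (new)  [load 280/320]
  70 → roll 4 (new)  [load 70/320]
  290 → roll 5 (new)  [load 290/320]
  200 → roll 4  [load 270/320]
5 paper rolls opened.

5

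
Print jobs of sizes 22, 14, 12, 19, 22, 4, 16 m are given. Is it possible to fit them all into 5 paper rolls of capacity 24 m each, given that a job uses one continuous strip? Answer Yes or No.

No

Total = 109 m; ⌈109/24⌉ = 5.
The bound of 5 does not rule out 5, but exhaustive search shows no assignment into 5 paper rolls of capacity 24 m exists — the minimum is 6.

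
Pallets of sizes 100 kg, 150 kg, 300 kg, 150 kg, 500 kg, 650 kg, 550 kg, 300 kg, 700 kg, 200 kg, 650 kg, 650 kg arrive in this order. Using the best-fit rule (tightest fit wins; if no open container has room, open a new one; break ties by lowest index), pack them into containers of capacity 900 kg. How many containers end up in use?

7

  100 → container 1 (new)  [load 100/900]
  150 → container 1  [load 250/900]
  300 → container 1  [load 550/900]
  150 → container 1  [load 700/900]
  500 → container 2 (new)  [load 500/900]
  650 → container 3 (new)  [load 650/900]
  550 → container 4 (new)  [load 550/900]
  300 → container 4  [load 850/900]
  700 → container 5 (new)  [load 700/900]
  200 → container 1  [load 900/900]
  650 → container 6 (new)  [load 650/900]
  650 → container 7 (new)  [load 650/900]
7 containers opened.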